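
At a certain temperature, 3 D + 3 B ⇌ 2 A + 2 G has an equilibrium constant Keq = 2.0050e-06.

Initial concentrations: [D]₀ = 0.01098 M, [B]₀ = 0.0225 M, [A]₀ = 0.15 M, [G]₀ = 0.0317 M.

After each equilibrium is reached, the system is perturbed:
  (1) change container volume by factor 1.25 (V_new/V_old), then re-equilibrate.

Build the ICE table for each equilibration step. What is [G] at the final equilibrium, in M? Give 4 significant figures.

Q₀ = 1.4995e+06 vs Keq = 2.0050e-06 ⇒ Q>K, reverse
Step 1:
                   D          B          A          G
  init       0.01098     0.0225       0.15     0.0317
  Δ          0.04755    0.04755    -0.0317    -0.0317
  eq         0.05853    0.07005     0.1183 3.1415e-06
  solve Keq expr → x = -0.01585; check Q = 2.0050e-06
Then change container volume by factor 1.25 (V_new/V_old).
Step 2:
                   D          B          A          G
  init       0.04682    0.05604    0.09464 2.5132e-06
  Δ       7.5382e-07 7.5382e-07 -5.0255e-07 -5.0255e-07
  eq         0.04682    0.05604    0.09464 2.0107e-06
  solve Keq expr → x = -2.5127e-07; check Q = 2.0050e-06

[G]_eq = 2.0107e-06 M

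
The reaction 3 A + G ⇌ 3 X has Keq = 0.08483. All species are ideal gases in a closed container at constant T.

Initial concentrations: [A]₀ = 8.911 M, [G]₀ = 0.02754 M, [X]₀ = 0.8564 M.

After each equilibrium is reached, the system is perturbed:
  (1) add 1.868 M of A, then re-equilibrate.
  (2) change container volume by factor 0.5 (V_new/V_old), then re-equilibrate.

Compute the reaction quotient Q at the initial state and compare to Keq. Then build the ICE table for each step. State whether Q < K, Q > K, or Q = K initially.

Q₀ = 0.03223 vs Keq = 0.08483 ⇒ Q<K, forward
Step 1:
                    A           G           X
  I             8.911     0.02754      0.8564
  C           -0.0454    -0.01513      0.0454
  E             8.866     0.01241      0.9018
  solve Keq expr → x = 0.01513; check Q = 0.08483
Then add 1.868 M of A.
Step 2:
                    A           G           X
  I             10.73     0.01241      0.9018
  C          -0.01508   -0.005028     0.01508
  E             10.72    0.007379      0.9169
  solve Keq expr → x = 0.005028; check Q = 0.08483
Then change container volume by factor 0.5 (V_new/V_old).
Step 3:
                    A           G           X
  I             21.44     0.01476       1.834
  C          -0.02129   -0.007096     0.02129
  E             21.42    0.007662       1.855
  solve Keq expr → x = 0.007096; check Q = 0.08483

Q₀ = 0.03223; Q < K (proceeds forward)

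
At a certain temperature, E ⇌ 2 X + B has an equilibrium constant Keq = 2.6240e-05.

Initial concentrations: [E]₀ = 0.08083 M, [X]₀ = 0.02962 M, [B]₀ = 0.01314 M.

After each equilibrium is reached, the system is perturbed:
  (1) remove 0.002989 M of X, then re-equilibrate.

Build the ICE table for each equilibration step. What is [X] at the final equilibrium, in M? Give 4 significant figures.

[X]_eq = 0.01663 M

Q₀ = 1.4262e-04 vs Keq = 2.6240e-05 ⇒ Q>K, reverse
Step 1:
                  E         X         B
  Initial   0.08083   0.02962   0.01314
  Change   0.005927  -0.01185 -0.005927
  Equil     0.08676   0.01777  0.007213
  solve Keq expr → x = -0.005927; check Q = 2.6240e-05
Then remove 0.002989 M of X.
Step 2:
                  E         X         B
  Initial   0.08676   0.01478  0.007213
  Change  -9.2804e-04  0.001856 9.2804e-04
  Equil     0.08583   0.01663  0.008141
  solve Keq expr → x = 9.2804e-04; check Q = 2.6240e-05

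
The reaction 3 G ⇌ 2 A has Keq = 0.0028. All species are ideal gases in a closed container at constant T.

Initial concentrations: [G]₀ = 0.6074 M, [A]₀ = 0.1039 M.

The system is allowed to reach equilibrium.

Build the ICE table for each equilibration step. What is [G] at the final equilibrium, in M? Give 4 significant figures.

Q₀ = 0.04817 vs Keq = 0.0028 ⇒ Q>K, reverse
Step 1:
                   G          A
  I           0.6074     0.1039
  C           0.1078   -0.07189
  E           0.7152    0.03201
  solve Keq expr → x = -0.03595; check Q = 0.0028

[G]_eq = 0.7152 M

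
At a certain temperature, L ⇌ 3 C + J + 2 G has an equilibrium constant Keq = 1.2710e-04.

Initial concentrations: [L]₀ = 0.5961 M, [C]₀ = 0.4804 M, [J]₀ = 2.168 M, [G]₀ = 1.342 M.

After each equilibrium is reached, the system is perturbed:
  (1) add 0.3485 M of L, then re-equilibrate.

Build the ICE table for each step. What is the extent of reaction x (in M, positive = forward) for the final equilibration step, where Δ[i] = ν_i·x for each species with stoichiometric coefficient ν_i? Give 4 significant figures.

x = 0.001557 M

Q₀ = 0.7262 vs Keq = 1.2710e-04 ⇒ Q>K, reverse
Step 1:
                  L         C         J         G
  Initial    0.5961    0.4804     2.168     1.342
  Change     0.1485   -0.4454   -0.1485   -0.2969
  Equil      0.7446   0.03501      2.02     1.045
  solve Keq expr → x = -0.1485; check Q = 1.2710e-04
Then add 0.3485 M of L.
Step 2:
                  L         C         J         G
  Initial     1.093   0.03501      2.02     1.045
  Change  -0.001557  0.004672  0.001557  0.003115
  Equil       1.092   0.03968     2.021     1.048
  solve Keq expr → x = 0.001557; check Q = 1.2710e-04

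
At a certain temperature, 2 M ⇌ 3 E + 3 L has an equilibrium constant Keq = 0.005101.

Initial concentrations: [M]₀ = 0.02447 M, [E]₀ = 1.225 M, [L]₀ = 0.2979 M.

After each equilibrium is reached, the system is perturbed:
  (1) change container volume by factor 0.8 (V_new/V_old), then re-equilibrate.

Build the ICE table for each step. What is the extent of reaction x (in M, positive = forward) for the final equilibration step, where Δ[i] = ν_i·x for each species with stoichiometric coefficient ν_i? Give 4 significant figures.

x = -0.005321 M

Q₀ = 81.16 vs Keq = 0.005101 ⇒ Q>K, reverse
Step 1:
                  M         E         L
  init      0.02447     1.225    0.2979
  Δ          0.1607   -0.2411   -0.2411
  eq         0.1852    0.9839   0.05684
  solve Keq expr → x = -0.08035; check Q = 0.005101
Then change container volume by factor 0.8 (V_new/V_old).
Step 2:
                  M         E         L
  init       0.2315      1.23   0.07105
  Δ         0.01064  -0.01596  -0.01596
  eq         0.2421     1.214   0.05508
  solve Keq expr → x = -0.005321; check Q = 0.005101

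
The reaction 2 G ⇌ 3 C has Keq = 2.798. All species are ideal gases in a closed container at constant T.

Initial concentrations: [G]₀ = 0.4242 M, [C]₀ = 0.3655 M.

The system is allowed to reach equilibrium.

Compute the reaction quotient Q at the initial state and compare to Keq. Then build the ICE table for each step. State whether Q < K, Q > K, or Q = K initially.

Q₀ = 0.2713 vs Keq = 2.798 ⇒ Q<K, forward
Step 1:
                   G          C
  init        0.4242     0.3655
  Δ          -0.1514     0.2272
  eq          0.2728     0.5927
  solve Keq expr → x = 0.07572; check Q = 2.798

Q₀ = 0.2713; Q < K (proceeds forward)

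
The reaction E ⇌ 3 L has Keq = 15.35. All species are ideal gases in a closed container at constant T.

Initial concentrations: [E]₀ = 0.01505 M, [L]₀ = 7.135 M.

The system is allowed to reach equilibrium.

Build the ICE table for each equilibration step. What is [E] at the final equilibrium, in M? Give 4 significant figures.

[E]_eq = 1.455 M

Q₀ = 2.4135e+04 vs Keq = 15.35 ⇒ Q>K, reverse
Step 1:
                   E          L
  Initial    0.01505      7.135
  Change        1.44     -4.319
  Equil        1.455      2.816
  solve Keq expr → x = -1.44; check Q = 15.35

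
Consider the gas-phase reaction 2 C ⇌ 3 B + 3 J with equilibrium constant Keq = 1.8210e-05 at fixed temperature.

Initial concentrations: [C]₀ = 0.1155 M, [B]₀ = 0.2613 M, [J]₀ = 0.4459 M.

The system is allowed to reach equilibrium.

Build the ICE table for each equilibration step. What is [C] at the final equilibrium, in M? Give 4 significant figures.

[C]_eq = 0.2588 M

Q₀ = 0.1186 vs Keq = 1.8210e-05 ⇒ Q>K, reverse
Step 1:
                    C           B           J
  Initial      0.1155      0.2613      0.4459
  Change       0.1433      -0.215      -0.215
  Equil        0.2588     0.04628      0.2309
  solve Keq expr → x = -0.07167; check Q = 1.8210e-05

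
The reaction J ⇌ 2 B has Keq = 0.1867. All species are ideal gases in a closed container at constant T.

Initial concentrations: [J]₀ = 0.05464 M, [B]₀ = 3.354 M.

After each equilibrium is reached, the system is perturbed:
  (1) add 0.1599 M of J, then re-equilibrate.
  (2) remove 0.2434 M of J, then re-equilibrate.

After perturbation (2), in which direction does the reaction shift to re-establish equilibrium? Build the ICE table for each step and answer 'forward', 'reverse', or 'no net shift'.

Q₀ = 205.9 vs Keq = 0.1867 ⇒ Q>K, reverse
Step 1:
                  J         B
  init      0.05464     3.354
  Δ           1.415     -2.83
  eq           1.47    0.5238
  solve Keq expr → x = -1.415; check Q = 0.1867
Then add 0.1599 M of J.
Step 2:
                  J         B
  init         1.63    0.5238
  Δ         -0.0128   0.02559
  eq          1.617    0.5494
  solve Keq expr → x = 0.0128; check Q = 0.1867
Then remove 0.2434 M of J.
Step 3:
                  J         B
  init        1.373    0.5494
  Δ         0.01971  -0.03942
  eq          1.393      0.51
  solve Keq expr → x = -0.01971; check Q = 0.1867

Direction: reverse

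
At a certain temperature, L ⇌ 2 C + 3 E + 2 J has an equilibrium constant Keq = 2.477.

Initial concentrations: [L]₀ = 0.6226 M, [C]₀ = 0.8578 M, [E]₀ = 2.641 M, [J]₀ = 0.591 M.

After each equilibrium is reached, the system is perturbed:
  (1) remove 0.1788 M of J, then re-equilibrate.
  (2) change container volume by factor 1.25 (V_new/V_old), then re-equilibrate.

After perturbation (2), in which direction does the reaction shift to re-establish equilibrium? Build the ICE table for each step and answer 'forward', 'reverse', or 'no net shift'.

Direction: forward

Q₀ = 7.604 vs Keq = 2.477 ⇒ Q>K, reverse
Step 1:
                    L           C           E           J
  init         0.6226      0.8578       2.641       0.591
  Δ           0.06327     -0.1265     -0.1898     -0.1265
  eq           0.6859      0.7313       2.451      0.4645
  solve Keq expr → x = -0.06327; check Q = 2.477
Then remove 0.1788 M of J.
Step 2:
                    L           C           E           J
  init         0.6859      0.7313       2.451      0.2857
  Δ          -0.04323     0.08646      0.1297     0.08646
  eq           0.6426      0.8177       2.581      0.3721
  solve Keq expr → x = 0.04323; check Q = 2.477
Then change container volume by factor 1.25 (V_new/V_old).
Step 3:
                    L           C           E           J
  init         0.5141      0.6542       2.065      0.2977
  Δ          -0.05761      0.1152      0.1728      0.1152
  eq           0.4565      0.7694       2.238      0.4129
  solve Keq expr → x = 0.05761; check Q = 2.477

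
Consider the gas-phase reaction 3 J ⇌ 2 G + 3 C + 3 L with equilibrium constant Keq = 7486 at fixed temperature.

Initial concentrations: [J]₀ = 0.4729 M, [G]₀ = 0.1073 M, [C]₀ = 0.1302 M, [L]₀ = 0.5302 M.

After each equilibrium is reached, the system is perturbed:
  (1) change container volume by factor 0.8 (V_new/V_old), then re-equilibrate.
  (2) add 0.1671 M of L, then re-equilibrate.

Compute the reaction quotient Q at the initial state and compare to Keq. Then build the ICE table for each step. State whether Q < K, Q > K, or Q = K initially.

Q₀ = 3.5813e-05; Q < K (proceeds forward)

Q₀ = 3.5813e-05 vs Keq = 7486 ⇒ Q<K, forward
Step 1:
                    J           G           C           L
  I            0.4729      0.1073      0.1302      0.5302
  C           -0.4565      0.3043      0.4565      0.4565
  E           0.01638      0.4116      0.5867      0.9867
  solve Keq expr → x = 0.1522; check Q = 7486
Then change container volume by factor 0.8 (V_new/V_old).
Step 2:
                    J           G           C           L
  I           0.02047      0.5146      0.7334       1.233
  C          0.008465   -0.005643   -0.008465   -0.008465
  E           0.02894      0.5089      0.7249       1.225
  solve Keq expr → x = -0.002822; check Q = 7486
Then add 0.1671 M of L.
Step 3:
                    J           G           C           L
  I           0.02894      0.5089      0.7249       1.392
  C          0.003597   -0.002398   -0.003597   -0.003597
  E           0.03253      0.5065      0.7213       1.388
  solve Keq expr → x = -0.001199; check Q = 7486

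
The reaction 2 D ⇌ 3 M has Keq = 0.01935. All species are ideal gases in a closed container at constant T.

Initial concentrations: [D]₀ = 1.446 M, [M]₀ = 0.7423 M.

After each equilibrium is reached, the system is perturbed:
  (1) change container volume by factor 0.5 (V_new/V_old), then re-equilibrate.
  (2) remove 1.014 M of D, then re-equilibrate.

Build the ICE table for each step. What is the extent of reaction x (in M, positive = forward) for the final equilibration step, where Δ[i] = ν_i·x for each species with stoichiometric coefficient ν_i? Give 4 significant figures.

Q₀ = 0.1956 vs Keq = 0.01935 ⇒ Q>K, reverse
Step 1:
                    D           M
  I             1.446      0.7423
  C            0.2412     -0.3618
  E             1.687      0.3805
  solve Keq expr → x = -0.1206; check Q = 0.01935
Then change container volume by factor 0.5 (V_new/V_old).
Step 2:
                    D           M
  I             3.374       0.761
  C           0.09698     -0.1455
  E             3.471      0.6155
  solve Keq expr → x = -0.04849; check Q = 0.01935
Then remove 1.014 M of D.
Step 3:
                    D           M
  I             2.457      0.6155
  C           0.07758     -0.1164
  E             2.535      0.4991
  solve Keq expr → x = -0.03879; check Q = 0.01935

x = -0.03879 M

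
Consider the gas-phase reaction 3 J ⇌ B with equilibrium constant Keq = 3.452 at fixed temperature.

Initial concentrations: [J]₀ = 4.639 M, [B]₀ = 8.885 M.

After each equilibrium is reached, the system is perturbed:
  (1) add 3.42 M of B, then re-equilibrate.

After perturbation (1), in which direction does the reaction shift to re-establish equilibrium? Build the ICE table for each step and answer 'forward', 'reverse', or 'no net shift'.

Direction: reverse

Q₀ = 0.089 vs Keq = 3.452 ⇒ Q<K, forward
Step 1:
                  J         B
  Initial     4.639     8.885
  Change     -3.216     1.072
  Equil       1.423     9.957
  solve Keq expr → x = 1.072; check Q = 3.452
Then add 3.42 M of B.
Step 2:
                  J         B
  Initial     1.423     13.38
  Change     0.1453  -0.04844
  Equil       1.569     13.33
  solve Keq expr → x = -0.04844; check Q = 3.452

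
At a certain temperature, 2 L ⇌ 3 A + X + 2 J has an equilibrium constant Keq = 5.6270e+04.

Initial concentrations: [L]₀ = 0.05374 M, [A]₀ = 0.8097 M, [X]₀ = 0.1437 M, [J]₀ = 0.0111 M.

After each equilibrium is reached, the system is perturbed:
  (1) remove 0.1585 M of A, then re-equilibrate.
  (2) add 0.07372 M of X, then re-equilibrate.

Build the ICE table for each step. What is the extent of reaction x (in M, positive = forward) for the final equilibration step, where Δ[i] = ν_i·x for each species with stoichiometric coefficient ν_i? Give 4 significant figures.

Q₀ = 0.003254 vs Keq = 5.6270e+04 ⇒ Q<K, forward
Step 1:
                   L          A          X          J
  Initial    0.05374     0.8097     0.1437     0.0111
  Change    -0.05365    0.08047    0.02682    0.05365
  Equil   9.4661e-05     0.8902     0.1705    0.06475
  solve Keq expr → x = 0.02682; check Q = 5.6270e+04
Then remove 0.1585 M of A.
Step 2:
                   L          A          X          J
  Initial 9.4661e-05     0.7317     0.1705    0.06475
  Change  -2.4087e-05 3.6131e-05 1.2044e-05 2.4087e-05
  Equil   7.0573e-05     0.7317     0.1705    0.06477
  solve Keq expr → x = 1.2044e-05; check Q = 5.6270e+04
Then add 0.07372 M of X.
Step 3:
                   L          A          X          J
  Initial 7.0573e-05     0.7317     0.2443    0.06477
  Change  1.3865e-05 -2.0797e-05 -6.9324e-06 -1.3865e-05
  Equil   8.4438e-05     0.7317     0.2442    0.06476
  solve Keq expr → x = -6.9324e-06; check Q = 5.6270e+04

x = -6.9324e-06 M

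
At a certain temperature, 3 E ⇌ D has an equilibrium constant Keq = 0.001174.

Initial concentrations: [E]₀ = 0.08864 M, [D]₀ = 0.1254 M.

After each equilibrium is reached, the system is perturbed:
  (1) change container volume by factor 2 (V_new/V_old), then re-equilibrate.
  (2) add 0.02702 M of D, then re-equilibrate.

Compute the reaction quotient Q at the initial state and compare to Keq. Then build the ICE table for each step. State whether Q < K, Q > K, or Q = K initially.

Q₀ = 180.1; Q > K (proceeds reverse)

Q₀ = 180.1 vs Keq = 0.001174 ⇒ Q>K, reverse
Step 1:
                  E         D
  I         0.08864    0.1254
  C          0.3758   -0.1253
  E          0.4645 1.1765e-04
  solve Keq expr → x = -0.1253; check Q = 0.001174
Then change container volume by factor 2 (V_new/V_old).
Step 2:
                  E         D
  I          0.2322 5.8825e-05
  C       1.3228e-04 -4.4093e-05
  E          0.2324 1.4731e-05
  solve Keq expr → x = -4.4093e-05; check Q = 0.001174
Then add 0.02702 M of D.
Step 3:
                  E         D
  I          0.2324   0.02703
  C           0.081    -0.027
  E          0.3134 3.6128e-05
  solve Keq expr → x = -0.027; check Q = 0.001174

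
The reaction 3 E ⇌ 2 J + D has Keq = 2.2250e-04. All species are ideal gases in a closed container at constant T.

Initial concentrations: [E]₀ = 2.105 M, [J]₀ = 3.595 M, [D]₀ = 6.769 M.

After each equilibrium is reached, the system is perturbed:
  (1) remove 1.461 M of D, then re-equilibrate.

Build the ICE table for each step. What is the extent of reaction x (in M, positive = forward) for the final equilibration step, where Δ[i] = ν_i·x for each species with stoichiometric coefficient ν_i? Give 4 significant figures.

Q₀ = 9.379 vs Keq = 2.2250e-04 ⇒ Q>K, reverse
Step 1:
                   E          J          D
  init         2.105      3.595      6.769
  Δ            5.196     -3.464     -1.732
  eq           7.301     0.1311      5.037
  solve Keq expr → x = -1.732; check Q = 2.2250e-04
Then remove 1.461 M of D.
Step 2:
                   E          J          D
  init         7.301     0.1311      3.576
  Δ         -0.03471    0.02314    0.01157
  eq           7.266     0.1542      3.588
  solve Keq expr → x = 0.01157; check Q = 2.2250e-04

x = 0.01157 M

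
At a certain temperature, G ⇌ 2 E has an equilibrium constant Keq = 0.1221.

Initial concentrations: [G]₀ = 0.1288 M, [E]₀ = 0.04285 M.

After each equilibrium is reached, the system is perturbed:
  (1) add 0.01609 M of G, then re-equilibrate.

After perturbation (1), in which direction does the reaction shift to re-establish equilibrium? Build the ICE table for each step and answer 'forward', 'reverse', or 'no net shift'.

Direction: forward

Q₀ = 0.01426 vs Keq = 0.1221 ⇒ Q<K, forward
Step 1:
                   G          E
  Initial     0.1288    0.04285
  Change    -0.03273    0.06546
  Equil      0.09607     0.1083
  solve Keq expr → x = 0.03273; check Q = 0.1221
Then add 0.01609 M of G.
Step 2:
                   G          E
  Initial     0.1122     0.1083
  Change   -0.003452   0.006904
  Equil       0.1087     0.1152
  solve Keq expr → x = 0.003452; check Q = 0.1221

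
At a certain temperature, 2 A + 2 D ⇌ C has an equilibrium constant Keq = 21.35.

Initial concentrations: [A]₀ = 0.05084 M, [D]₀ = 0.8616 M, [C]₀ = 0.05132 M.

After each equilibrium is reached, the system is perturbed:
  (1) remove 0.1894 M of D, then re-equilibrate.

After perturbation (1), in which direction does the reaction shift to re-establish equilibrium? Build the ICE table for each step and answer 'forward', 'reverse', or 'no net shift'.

Q₀ = 26.75 vs Keq = 21.35 ⇒ Q>K, reverse
Step 1:
                   A          D          C
  Initial    0.05084     0.8616    0.05132
  Change     0.00451    0.00451  -0.002255
  Equil      0.05535     0.8661    0.04907
  solve Keq expr → x = -0.002255; check Q = 21.35
Then remove 0.1894 M of D.
Step 2:
                   A          D          C
  Initial    0.05535     0.6767    0.04907
  Change     0.01055    0.01055  -0.005274
  Equil       0.0659     0.6873    0.04379
  solve Keq expr → x = -0.005274; check Q = 21.35

Direction: reverse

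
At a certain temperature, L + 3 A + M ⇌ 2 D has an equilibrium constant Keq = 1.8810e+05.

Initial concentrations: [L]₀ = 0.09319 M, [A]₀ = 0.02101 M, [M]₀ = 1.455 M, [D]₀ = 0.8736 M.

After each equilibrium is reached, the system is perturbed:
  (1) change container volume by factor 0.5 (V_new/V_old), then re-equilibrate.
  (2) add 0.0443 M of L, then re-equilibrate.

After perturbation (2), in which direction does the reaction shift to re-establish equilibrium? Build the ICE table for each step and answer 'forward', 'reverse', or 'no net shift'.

Q₀ = 6.0690e+05 vs Keq = 1.8810e+05 ⇒ Q>K, reverse
Step 1:
                  L         A         M         D
  init      0.09319   0.02101     1.455    0.8736
  Δ        0.003173   0.00952  0.003173 -0.006347
  eq        0.09636   0.03053     1.458    0.8673
  solve Keq expr → x = -0.003173; check Q = 1.8810e+05
Then change container volume by factor 0.5 (V_new/V_old).
Step 2:
                  L         A         M         D
  init       0.1927   0.06106     2.916     1.735
  Δ       -0.009906  -0.02972 -0.009906   0.01981
  eq         0.1828   0.03134     2.906     1.754
  solve Keq expr → x = 0.009906; check Q = 1.8810e+05
Then add 0.0443 M of L.
Step 3:
                  L         A         M         D
  init       0.2271   0.03134     2.906     1.754
  Δ       -7.1271e-04 -0.002138 -7.1271e-04  0.001425
  eq         0.2264   0.02921     2.906     1.756
  solve Keq expr → x = 7.1271e-04; check Q = 1.8810e+05

Direction: forward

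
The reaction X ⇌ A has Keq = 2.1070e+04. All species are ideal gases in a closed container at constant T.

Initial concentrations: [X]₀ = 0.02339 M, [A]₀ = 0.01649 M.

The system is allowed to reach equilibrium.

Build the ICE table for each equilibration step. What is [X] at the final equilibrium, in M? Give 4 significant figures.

[X]_eq = 1.8926e-06 M

Q₀ = 0.705 vs Keq = 2.1070e+04 ⇒ Q<K, forward
Step 1:
                   X          A
  Initial    0.02339    0.01649
  Change    -0.02339    0.02339
  Equil   1.8926e-06    0.03988
  solve Keq expr → x = 0.02339; check Q = 2.1070e+04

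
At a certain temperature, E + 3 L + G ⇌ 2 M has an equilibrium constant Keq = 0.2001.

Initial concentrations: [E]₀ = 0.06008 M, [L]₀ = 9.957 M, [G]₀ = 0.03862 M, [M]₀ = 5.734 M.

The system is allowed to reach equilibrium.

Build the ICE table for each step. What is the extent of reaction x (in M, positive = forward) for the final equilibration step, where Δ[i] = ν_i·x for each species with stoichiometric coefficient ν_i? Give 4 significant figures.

Q₀ = 14.35 vs Keq = 0.2001 ⇒ Q>K, reverse
Step 1:
                  E         L         G         M
  Initial   0.06008     9.957   0.03862     5.734
  Change     0.2775    0.8325    0.2775    -0.555
  Equil      0.3376     10.79    0.3161     5.179
  solve Keq expr → x = -0.2775; check Q = 0.2001

x = -0.2775 M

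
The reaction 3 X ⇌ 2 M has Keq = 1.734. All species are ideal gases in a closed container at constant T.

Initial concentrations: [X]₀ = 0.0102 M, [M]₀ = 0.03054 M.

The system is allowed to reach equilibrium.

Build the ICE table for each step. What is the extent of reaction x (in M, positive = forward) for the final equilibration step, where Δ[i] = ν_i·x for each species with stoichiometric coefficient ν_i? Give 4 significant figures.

Q₀ = 878.9 vs Keq = 1.734 ⇒ Q>K, reverse
Step 1:
                  X         M
  Initial    0.0102   0.03054
  Change    0.02993  -0.01995
  Equil     0.04013   0.01059
  solve Keq expr → x = -0.009977; check Q = 1.734

x = -0.009977 M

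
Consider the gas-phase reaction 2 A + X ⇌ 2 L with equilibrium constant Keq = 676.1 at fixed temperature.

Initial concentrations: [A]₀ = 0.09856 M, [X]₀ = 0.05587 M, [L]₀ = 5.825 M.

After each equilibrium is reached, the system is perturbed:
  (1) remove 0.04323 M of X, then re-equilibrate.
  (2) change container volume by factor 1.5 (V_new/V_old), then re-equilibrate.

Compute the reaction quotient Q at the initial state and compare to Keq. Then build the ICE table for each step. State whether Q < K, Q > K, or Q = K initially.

Q₀ = 6.2519e+04 vs Keq = 676.1 ⇒ Q>K, reverse
Step 1:
                   A          X          L
  Initial    0.09856    0.05587      5.825
  Change      0.3434     0.1717    -0.3434
  Equil       0.4419     0.2276      5.482
  solve Keq expr → x = -0.1717; check Q = 676.1
Then remove 0.04323 M of X.
Step 2:
                   A          X          L
  Initial     0.4419     0.1843      5.482
  Change     0.02861    0.01431   -0.02861
  Equil       0.4705     0.1986      5.453
  solve Keq expr → x = -0.01431; check Q = 676.1
Then change container volume by factor 1.5 (V_new/V_old).
Step 3:
                   A          X          L
  Initial     0.3137     0.1324      3.635
  Change     0.04028    0.02014   -0.04028
  Equil        0.354     0.1526      3.595
  solve Keq expr → x = -0.02014; check Q = 676.1

Q₀ = 6.2519e+04; Q > K (proceeds reverse)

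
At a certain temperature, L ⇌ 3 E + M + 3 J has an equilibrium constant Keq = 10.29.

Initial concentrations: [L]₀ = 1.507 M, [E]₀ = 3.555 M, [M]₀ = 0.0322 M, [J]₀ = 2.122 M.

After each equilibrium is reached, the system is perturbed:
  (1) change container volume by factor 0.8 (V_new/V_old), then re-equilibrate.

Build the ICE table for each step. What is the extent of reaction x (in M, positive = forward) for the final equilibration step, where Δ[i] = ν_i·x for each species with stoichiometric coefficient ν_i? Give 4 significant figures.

x = -0.03025 M

Q₀ = 9.173 vs Keq = 10.29 ⇒ Q<K, forward
Step 1:
                    L           E           M           J
  I             1.507       3.555      0.0322       2.122
  C           -0.0031    0.009301      0.0031    0.009301
  E             1.504       3.564      0.0353       2.131
  solve Keq expr → x = 0.0031; check Q = 10.29
Then change container volume by factor 0.8 (V_new/V_old).
Step 2:
                    L           E           M           J
  I              1.88       4.455     0.04413       2.664
  C           0.03025    -0.09076    -0.03025    -0.09076
  E              1.91       4.365     0.01387       2.573
  solve Keq expr → x = -0.03025; check Q = 10.29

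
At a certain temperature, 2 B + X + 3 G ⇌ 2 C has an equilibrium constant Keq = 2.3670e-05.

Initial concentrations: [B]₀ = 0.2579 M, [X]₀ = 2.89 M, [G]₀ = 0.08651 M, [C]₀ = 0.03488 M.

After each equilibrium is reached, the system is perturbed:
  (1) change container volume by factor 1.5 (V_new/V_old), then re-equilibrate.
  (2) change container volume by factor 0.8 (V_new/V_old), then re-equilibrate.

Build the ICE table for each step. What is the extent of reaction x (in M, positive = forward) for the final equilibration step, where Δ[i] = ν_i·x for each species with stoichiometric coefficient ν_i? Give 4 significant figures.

x = 1.3050e-05 M

Q₀ = 9.776 vs Keq = 2.3670e-05 ⇒ Q>K, reverse
Step 1:
                    B           X           G           C
  I            0.2579        2.89     0.08651     0.03488
  C           0.03475     0.01738     0.05213    -0.03475
  E            0.2927       2.907      0.1386  1.2533e-04
  solve Keq expr → x = -0.01738; check Q = 2.3670e-05
Then change container volume by factor 1.5 (V_new/V_old).
Step 2:
                    B           X           G           C
  I            0.1951       1.938     0.09243  8.3552e-05
  C        4.6367e-05  2.3183e-05  6.9550e-05 -4.6367e-05
  E            0.1951       1.938      0.0925  3.7185e-05
  solve Keq expr → x = -2.3183e-05; check Q = 2.3670e-05
Then change container volume by factor 0.8 (V_new/V_old).
Step 3:
                    B           X           G           C
  I            0.2439       2.423      0.1156  4.6481e-05
  C       -2.6101e-05 -1.3050e-05 -3.9151e-05  2.6101e-05
  E            0.2439       2.423      0.1156  7.2582e-05
  solve Keq expr → x = 1.3050e-05; check Q = 2.3670e-05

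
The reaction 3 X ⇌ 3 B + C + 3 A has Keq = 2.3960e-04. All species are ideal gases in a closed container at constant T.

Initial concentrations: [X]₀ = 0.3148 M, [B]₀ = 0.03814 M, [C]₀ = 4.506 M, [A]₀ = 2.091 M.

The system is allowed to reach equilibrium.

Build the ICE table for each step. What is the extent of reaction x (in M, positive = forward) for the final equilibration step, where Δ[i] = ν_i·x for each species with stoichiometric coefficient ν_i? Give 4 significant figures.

Q₀ = 0.07326 vs Keq = 2.3960e-04 ⇒ Q>K, reverse
Step 1:
                   X          B          C          A
  I           0.3148    0.03814      4.506      2.091
  C          0.03181   -0.03181    -0.0106   -0.03181
  E           0.3466   0.006334      4.495      2.059
  solve Keq expr → x = -0.0106; check Q = 2.3960e-04

x = -0.0106 M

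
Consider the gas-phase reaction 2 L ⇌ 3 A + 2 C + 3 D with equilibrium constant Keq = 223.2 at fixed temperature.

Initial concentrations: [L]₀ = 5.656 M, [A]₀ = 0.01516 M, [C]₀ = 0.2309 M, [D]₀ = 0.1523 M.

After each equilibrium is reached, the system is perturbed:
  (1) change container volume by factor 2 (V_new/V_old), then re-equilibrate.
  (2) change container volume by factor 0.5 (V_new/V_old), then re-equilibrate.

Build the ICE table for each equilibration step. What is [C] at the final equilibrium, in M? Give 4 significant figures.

[C]_eq = 2.15 M

Q₀ = 2.0513e-11 vs Keq = 223.2 ⇒ Q<K, forward
Step 1:
                   L          A          C          D
  init         5.656    0.01516     0.2309     0.1523
  Δ           -1.919      2.878      1.919      2.878
  eq           3.737      2.894       2.15      3.031
  solve Keq expr → x = 0.9595; check Q = 223.2
Then change container volume by factor 2 (V_new/V_old).
Step 2:
                   L          A          C          D
  init         1.869      1.447      1.075      1.515
  Δ          -0.5466     0.8199     0.5466     0.8199
  eq           1.322      2.267      1.622      2.335
  solve Keq expr → x = 0.2733; check Q = 223.2
Then change container volume by factor 0.5 (V_new/V_old).
Step 3:
                   L          A          C          D
  init         2.644      4.533      3.243      4.671
  Δ            1.093      -1.64     -1.093      -1.64
  eq           3.737      2.894       2.15      3.031
  solve Keq expr → x = -0.5466; check Q = 223.2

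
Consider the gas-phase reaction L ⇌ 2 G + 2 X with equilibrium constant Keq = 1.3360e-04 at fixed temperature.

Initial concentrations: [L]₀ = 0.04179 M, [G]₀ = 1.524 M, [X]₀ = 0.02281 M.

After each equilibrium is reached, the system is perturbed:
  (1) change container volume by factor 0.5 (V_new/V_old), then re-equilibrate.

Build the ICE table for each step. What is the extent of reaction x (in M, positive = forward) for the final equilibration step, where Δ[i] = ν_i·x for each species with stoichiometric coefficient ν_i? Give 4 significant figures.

Q₀ = 0.02892 vs Keq = 1.3360e-04 ⇒ Q>K, reverse
Step 1:
                    L           G           X
  init        0.04179       1.524     0.02281
  Δ           0.01053    -0.02105    -0.02105
  eq          0.05232       1.503    0.001759
  solve Keq expr → x = -0.01053; check Q = 1.3360e-04
Then change container volume by factor 0.5 (V_new/V_old).
Step 2:
                    L           G           X
  init         0.1046       3.006    0.003518
  Δ          0.001133   -0.002267   -0.002267
  eq           0.1058       3.004    0.001251
  solve Keq expr → x = -0.001133; check Q = 1.3360e-04

x = -0.001133 M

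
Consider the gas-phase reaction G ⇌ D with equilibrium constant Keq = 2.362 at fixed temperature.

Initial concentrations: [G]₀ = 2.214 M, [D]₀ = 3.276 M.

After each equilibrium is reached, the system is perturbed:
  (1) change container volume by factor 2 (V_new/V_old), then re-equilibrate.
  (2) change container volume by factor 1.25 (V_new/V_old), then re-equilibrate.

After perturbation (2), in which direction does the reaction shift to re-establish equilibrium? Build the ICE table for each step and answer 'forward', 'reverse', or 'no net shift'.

Direction: no net shift

Q₀ = 1.48 vs Keq = 2.362 ⇒ Q<K, forward
Step 1:
                   G          D
  init         2.214      3.276
  Δ           -0.581      0.581
  eq           1.633      3.857
  solve Keq expr → x = 0.581; check Q = 2.362
Then change container volume by factor 2 (V_new/V_old).
Step 2:
                   G          D
  init        0.8165      1.929
  Δ                0          0
  eq          0.8165      1.929
  solve Keq expr → x = 0; check Q = 2.362
Then change container volume by factor 1.25 (V_new/V_old).
Step 3:
                   G          D
  init        0.6532      1.543
  Δ                0          0
  eq          0.6532      1.543
  solve Keq expr → x = 0; check Q = 2.362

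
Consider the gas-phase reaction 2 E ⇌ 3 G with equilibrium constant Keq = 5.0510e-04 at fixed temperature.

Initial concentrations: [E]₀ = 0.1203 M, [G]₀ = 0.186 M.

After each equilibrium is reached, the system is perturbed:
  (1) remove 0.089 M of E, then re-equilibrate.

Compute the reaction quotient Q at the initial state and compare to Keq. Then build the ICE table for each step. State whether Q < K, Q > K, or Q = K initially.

Q₀ = 0.4446; Q > K (proceeds reverse)

Q₀ = 0.4446 vs Keq = 5.0510e-04 ⇒ Q>K, reverse
Step 1:
                  E         G
  init       0.1203     0.186
  Δ          0.1044   -0.1566
  eq         0.2247   0.02943
  solve Keq expr → x = -0.05219; check Q = 5.0510e-04
Then remove 0.089 M of E.
Step 2:
                  E         G
  init       0.1357   0.02943
  Δ        0.005244 -0.007866
  eq         0.1409   0.02157
  solve Keq expr → x = -0.002622; check Q = 5.0510e-04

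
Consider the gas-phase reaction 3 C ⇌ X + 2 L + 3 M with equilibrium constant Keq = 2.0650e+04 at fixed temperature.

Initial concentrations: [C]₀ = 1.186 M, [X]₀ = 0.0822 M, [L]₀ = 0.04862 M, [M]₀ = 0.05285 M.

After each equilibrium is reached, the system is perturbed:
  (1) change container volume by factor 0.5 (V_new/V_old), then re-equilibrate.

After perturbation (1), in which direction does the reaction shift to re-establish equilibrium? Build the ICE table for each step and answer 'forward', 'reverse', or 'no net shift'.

Direction: reverse

Q₀ = 1.7194e-08 vs Keq = 2.0650e+04 ⇒ Q<K, forward
Step 1:
                   C          X          L          M
  I            1.186     0.0822    0.04862    0.05285
  C           -1.156     0.3854     0.7707      1.156
  E          0.02995     0.4676     0.8193      1.209
  solve Keq expr → x = 0.3854; check Q = 2.0650e+04
Then change container volume by factor 0.5 (V_new/V_old).
Step 2:
                   C          X          L          M
  I          0.05989     0.9351      1.639      2.418
  C          0.05468   -0.01823   -0.03646   -0.05468
  E           0.1146     0.9169      1.602      2.363
  solve Keq expr → x = -0.01823; check Q = 2.0650e+04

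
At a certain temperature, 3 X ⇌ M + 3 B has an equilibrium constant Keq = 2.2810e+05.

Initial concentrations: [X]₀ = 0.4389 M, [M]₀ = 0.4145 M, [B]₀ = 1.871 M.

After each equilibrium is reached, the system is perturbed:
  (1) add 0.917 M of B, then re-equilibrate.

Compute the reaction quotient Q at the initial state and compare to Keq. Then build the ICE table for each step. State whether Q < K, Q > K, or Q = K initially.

Q₀ = 32.11 vs Keq = 2.2810e+05 ⇒ Q<K, forward
Step 1:
                   X          M          B
  I           0.4389     0.4145      1.871
  C          -0.4083     0.1361     0.4083
  E          0.03058     0.5506      2.279
  solve Keq expr → x = 0.1361; check Q = 2.2810e+05
Then add 0.917 M of B.
Step 2:
                   X          M          B
  I          0.03058     0.5506      3.196
  C          0.01204  -0.004012   -0.01204
  E          0.04261     0.5466      3.184
  solve Keq expr → x = -0.004012; check Q = 2.2810e+05

Q₀ = 32.11; Q < K (proceeds forward)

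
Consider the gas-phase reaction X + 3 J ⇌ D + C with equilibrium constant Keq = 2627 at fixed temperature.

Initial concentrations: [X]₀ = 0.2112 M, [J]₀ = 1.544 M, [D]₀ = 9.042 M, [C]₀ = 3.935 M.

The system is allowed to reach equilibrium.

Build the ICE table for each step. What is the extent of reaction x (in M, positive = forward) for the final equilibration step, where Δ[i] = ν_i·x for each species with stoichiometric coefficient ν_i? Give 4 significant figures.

x = 0.1948 M

Q₀ = 45.77 vs Keq = 2627 ⇒ Q<K, forward
Step 1:
                  X         J         D         C
  Initial    0.2112     1.544     9.042     3.935
  Change    -0.1948   -0.5843    0.1948    0.1948
  Equil     0.01643    0.9597     9.237      4.13
  solve Keq expr → x = 0.1948; check Q = 2627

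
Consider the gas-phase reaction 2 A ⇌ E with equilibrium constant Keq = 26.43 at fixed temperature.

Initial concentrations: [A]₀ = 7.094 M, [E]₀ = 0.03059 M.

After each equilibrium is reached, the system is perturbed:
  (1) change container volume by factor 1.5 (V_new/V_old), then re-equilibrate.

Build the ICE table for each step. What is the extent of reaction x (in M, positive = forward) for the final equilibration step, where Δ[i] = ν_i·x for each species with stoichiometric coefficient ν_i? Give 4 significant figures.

x = -0.02602 M

Q₀ = 6.0785e-04 vs Keq = 26.43 ⇒ Q<K, forward
Step 1:
                   A          E
  Initial      7.094    0.03059
  Change      -6.735      3.368
  Equil       0.3586      3.398
  solve Keq expr → x = 3.368; check Q = 26.43
Then change container volume by factor 1.5 (V_new/V_old).
Step 2:
                   A          E
  Initial     0.2391      2.266
  Change     0.05204   -0.02602
  Equil       0.2911       2.24
  solve Keq expr → x = -0.02602; check Q = 26.43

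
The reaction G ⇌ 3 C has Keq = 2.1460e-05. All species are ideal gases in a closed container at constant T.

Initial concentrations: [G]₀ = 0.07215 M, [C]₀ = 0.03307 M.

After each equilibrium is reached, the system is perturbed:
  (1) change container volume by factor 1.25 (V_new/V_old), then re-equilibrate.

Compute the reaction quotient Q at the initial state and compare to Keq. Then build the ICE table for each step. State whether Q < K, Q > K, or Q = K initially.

Q₀ = 5.0126e-04; Q > K (proceeds reverse)

Q₀ = 5.0126e-04 vs Keq = 2.1460e-05 ⇒ Q>K, reverse
Step 1:
                   G          C
  I          0.07215    0.03307
  C         0.007045   -0.02114
  E           0.0792    0.01193
  solve Keq expr → x = -0.007045; check Q = 2.1460e-05
Then change container volume by factor 1.25 (V_new/V_old).
Step 2:
                   G          C
  I          0.06336   0.009547
  C       -5.0068e-04   0.001502
  E          0.06286    0.01105
  solve Keq expr → x = 5.0068e-04; check Q = 2.1460e-05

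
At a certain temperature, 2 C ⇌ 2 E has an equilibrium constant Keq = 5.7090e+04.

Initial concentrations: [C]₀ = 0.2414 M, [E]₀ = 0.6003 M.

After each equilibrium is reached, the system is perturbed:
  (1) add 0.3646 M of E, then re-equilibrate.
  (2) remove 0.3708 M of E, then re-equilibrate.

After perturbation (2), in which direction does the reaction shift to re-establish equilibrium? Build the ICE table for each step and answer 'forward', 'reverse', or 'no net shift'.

Q₀ = 6.184 vs Keq = 5.7090e+04 ⇒ Q<K, forward
Step 1:
                  C         E
  init       0.2414    0.6003
  Δ         -0.2379    0.2379
  eq       0.003508    0.8382
  solve Keq expr → x = 0.1189; check Q = 5.7090e+04
Then add 0.3646 M of E.
Step 2:
                  C         E
  init     0.003508     1.203
  Δ         0.00152  -0.00152
  eq       0.005028     1.201
  solve Keq expr → x = -7.5979e-04; check Q = 5.7090e+04
Then remove 0.3708 M of E.
Step 3:
                  C         E
  init     0.005028    0.8305
  Δ       -0.001545  0.001545
  eq       0.003482     0.832
  solve Keq expr → x = 7.7271e-04; check Q = 5.7090e+04

Direction: forward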